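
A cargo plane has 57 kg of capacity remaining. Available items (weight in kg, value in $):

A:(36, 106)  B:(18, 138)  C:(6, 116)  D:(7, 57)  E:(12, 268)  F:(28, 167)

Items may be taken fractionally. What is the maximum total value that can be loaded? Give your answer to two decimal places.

662.50

Sort by value per unit weight and fill in that order.
Order: E (268/12=22.33) > C (116/6=19.33) > D (57/7=8.14) > B (138/18=7.67) > F (167/28=5.96) > A (106/36=2.94)
Fill: take E (12 @ 268) → take C (6 @ 116) → take D (7 @ 57) → take B (18 @ 138) → take 14/28 of F → 83.50; 57/57 used.
Total value = 662.50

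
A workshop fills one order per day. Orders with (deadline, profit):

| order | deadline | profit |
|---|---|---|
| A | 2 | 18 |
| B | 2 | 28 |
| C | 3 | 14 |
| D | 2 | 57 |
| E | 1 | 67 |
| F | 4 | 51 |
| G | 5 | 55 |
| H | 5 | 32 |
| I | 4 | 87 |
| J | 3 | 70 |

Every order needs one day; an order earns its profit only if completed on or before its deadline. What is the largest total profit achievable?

Profit order: I=87 J=70 E=67 D=57 G=55 F=51 H=32 B=28 A=18 C=14
Assign: I→slot 4, J→slot 3, E→slot 1, D→slot 2, G→slot 5, F skipped, H skipped, B skipped, A skipped, C skipped.
Slots: [1:E] [2:D] [3:J] [4:I] [5:G]
Profit = 67 + 57 + 70 + 87 + 55 = 336

336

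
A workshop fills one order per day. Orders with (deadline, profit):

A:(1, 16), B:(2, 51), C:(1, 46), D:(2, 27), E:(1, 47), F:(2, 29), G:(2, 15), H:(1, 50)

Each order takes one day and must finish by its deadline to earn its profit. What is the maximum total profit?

Take jobs in profit order; each goes to the latest open slot no later than its deadline.
Profit order: B=51 H=50 E=47 C=46 F=29 D=27 A=16 G=15
Assign: B→slot 2, H→slot 1, E skipped, C skipped, F skipped, D skipped, A skipped, G skipped.
Slots: [1:H] [2:B]
Profit = 50 + 51 = 101

101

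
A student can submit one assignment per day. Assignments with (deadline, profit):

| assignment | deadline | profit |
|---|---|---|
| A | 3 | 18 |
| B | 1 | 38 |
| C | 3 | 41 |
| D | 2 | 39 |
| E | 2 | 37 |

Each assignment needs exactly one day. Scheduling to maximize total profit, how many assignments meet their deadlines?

3

Profit order: C=41 D=39 B=38 E=37 A=18
Assign: C→slot 3, D→slot 2, B→slot 1, E skipped, A skipped.
Slots: [1:B] [2:D] [3:C]
3 of 5 scheduled.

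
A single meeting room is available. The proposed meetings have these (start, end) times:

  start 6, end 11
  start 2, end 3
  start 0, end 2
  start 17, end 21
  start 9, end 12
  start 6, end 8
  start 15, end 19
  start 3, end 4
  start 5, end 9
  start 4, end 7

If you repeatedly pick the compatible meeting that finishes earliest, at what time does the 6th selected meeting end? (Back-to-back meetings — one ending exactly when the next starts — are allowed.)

19

Sorted by end: (0,2)  (2,3)  (3,4)  (4,7)  (6,8)  (5,9)  (6,11)  (9,12)  (15,19)  (17,21)
take (0,2); take (2,3); take (3,4); take (4,7); skip (6,8); take (9,12); take (15,19).
Selected: (0,2) (2,3) (3,4) (4,7) (9,12) (15,19)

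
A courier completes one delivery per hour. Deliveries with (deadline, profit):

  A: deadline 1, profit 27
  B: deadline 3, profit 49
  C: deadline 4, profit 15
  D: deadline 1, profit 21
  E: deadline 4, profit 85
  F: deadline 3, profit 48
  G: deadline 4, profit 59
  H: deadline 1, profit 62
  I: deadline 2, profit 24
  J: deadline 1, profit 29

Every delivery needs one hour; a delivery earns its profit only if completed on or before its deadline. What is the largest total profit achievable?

Take jobs in profit order; each goes to the latest open slot no later than its deadline.
Profit order: E=85 H=62 G=59 B=49 F=48 J=29 A=27 I=24 D=21 C=15
Assign: E→slot 4, H→slot 1, G→slot 3, B→slot 2, F skipped, J skipped, A skipped, I skipped, D skipped, C skipped.
Slots: [1:H] [2:B] [3:G] [4:E]
Profit = 62 + 49 + 59 + 85 = 255

255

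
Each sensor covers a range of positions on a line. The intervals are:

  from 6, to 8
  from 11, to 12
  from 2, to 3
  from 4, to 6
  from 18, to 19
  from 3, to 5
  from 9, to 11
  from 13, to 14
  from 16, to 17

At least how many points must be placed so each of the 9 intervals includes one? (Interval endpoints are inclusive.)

Process intervals by earliest right end; each time one isn't hit yet, stab at its right endpoint.
Sorted: [2,3] [3,5] [4,6] [6,8] [9,11] [11,12] [13,14] [16,17] [18,19]
{[2,3],[3,5]} hit by 3; {[4,6],[6,8]} hit by 6; {[9,11],[11,12]} hit by 11; {[13,14]} hit by 14; {[16,17]} hit by 17; {[18,19]} hit by 19.
Points: 3, 6, 11, 14, 17, 19 (6 total).

6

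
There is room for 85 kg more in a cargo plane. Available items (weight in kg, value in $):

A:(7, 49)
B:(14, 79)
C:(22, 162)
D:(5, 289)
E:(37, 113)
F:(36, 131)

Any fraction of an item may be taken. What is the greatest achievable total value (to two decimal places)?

713.05

Greedy by value/weight ratio, highest first.
Order: D (289/5=57.80) > C (162/22=7.36) > A (49/7=7.00) > B (79/14=5.64) > F (131/36=3.64) > E (113/37=3.05)
Fill: take D (5 @ 289) → take C (22 @ 162) → take A (7 @ 49) → take B (14 @ 79) → take F (36 @ 131) → take 1/37 of E → 3.05; 85/85 used.
Total value = 713.05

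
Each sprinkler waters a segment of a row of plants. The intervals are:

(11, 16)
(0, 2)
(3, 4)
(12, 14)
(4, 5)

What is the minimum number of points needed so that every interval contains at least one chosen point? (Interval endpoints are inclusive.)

Sort by right endpoint; whenever an interval is uncovered, place a point at its right end.
Sorted: [0,2] [3,4] [4,5] [12,14] [11,16]
{[0,2]} hit by 2; {[3,4],[4,5]} hit by 4; {[12,14],[11,16]} hit by 14.
Points: 2, 4, 14 (3 total).

3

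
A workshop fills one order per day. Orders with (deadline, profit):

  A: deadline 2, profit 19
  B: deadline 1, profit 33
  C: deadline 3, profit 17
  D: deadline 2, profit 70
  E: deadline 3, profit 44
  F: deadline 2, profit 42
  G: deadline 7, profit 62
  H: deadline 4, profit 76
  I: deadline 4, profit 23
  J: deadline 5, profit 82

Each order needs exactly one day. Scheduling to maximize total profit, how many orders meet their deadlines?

Sort by profit descending; place each in the latest free slot ≤ its deadline.
By profit: J(d5,82), H(d4,76), D(d2,70), G(d7,62), E(d3,44), F(d2,42), B(d1,33), I(d4,23), A(d2,19), C(d3,17)
J→slot 5; H→slot 4; D→slot 2; G→slot 7; E→slot 3; F→slot 1; B skipped; I skipped; A skipped; C skipped.
6 of 10 scheduled.

6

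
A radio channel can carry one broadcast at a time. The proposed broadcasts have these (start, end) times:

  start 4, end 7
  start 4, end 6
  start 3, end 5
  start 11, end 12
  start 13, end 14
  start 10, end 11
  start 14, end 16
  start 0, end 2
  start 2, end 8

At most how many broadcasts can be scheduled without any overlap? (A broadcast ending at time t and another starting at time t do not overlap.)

6

Greedy by earliest finish: after sorting by end time, pick each interval compatible with the last pick.
Sorted by end: (0,2)  (3,5)  (4,6)  (4,7)  (2,8)  (10,11)  (11,12)  (13,14)  (14,16)
take (0,2); take (3,5); take (10,11); take (11,12); take (13,14); take (14,16).
Selected 6 broadcasts.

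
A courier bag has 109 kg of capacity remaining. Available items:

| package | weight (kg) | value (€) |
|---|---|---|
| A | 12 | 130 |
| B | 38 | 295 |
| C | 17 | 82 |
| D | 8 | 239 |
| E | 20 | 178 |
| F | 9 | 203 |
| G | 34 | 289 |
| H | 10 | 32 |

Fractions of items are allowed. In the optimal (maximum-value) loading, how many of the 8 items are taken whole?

5

Ratios (sorted): D 29.88, F 22.56, A 10.83, E 8.90, G 8.50, B 7.76, C 4.82, H 3.20
take D (8 @ 239); take F (9 @ 203); take A (12 @ 130); take E (20 @ 178); take G (34 @ 289); take 26/38 of B → 201.84. Capacity used 109/109.
5 item(s) taken whole; one partial (take 26/38 of B).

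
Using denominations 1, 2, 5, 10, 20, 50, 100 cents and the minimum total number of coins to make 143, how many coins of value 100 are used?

Greedy: take as many of the largest coin as possible, then repeat with the remainder.
143 − 1×100→43 − 2×20→3 − 1×2→1 − 1×1→0
Count of 100: 1

1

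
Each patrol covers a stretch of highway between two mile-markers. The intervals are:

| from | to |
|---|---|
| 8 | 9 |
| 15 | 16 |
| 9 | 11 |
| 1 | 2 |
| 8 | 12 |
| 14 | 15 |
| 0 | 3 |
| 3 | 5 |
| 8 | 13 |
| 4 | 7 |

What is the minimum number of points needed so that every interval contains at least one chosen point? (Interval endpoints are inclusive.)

4

Sorted: [1,2] [0,3] [3,5] [4,7] [8,9] [9,11] [8,12] [8,13] [14,15] [15,16]
{[1,2],[0,3]} hit by 2; {[3,5],[4,7]} hit by 5; {[8,9],[9,11],[8,12],[8,13]} hit by 9; {[14,15],[15,16]} hit by 15.
Points: 2, 5, 9, 15 (4 total).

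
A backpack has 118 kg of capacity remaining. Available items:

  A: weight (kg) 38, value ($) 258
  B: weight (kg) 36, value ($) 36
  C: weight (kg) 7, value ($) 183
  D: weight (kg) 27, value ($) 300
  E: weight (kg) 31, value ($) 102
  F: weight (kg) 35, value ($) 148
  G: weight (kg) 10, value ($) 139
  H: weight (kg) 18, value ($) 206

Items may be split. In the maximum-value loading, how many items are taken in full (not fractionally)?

Greedy by value/weight ratio, highest first.
Ratios (sorted): C 26.14, G 13.90, H 11.44, D 11.11, A 6.79, F 4.23, E 3.29, B 1.00
take C (7 @ 183); take G (10 @ 139); take H (18 @ 206); take D (27 @ 300); take A (38 @ 258); take 18/35 of F → 76.11. Capacity used 118/118.
5 item(s) taken whole; one partial (take 18/35 of F).

5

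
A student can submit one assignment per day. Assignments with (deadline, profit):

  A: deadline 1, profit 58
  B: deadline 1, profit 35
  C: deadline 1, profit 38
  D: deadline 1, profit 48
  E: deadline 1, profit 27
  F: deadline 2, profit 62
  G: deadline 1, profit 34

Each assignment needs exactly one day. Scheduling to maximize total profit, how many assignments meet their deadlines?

Sort by profit descending; place each in the latest free slot ≤ its deadline.
By profit: F(d2,62), A(d1,58), D(d1,48), C(d1,38), B(d1,35), G(d1,34), E(d1,27)
F→slot 2; A→slot 1; D skipped; C skipped; B skipped; G skipped; E skipped.
2 of 7 scheduled.

2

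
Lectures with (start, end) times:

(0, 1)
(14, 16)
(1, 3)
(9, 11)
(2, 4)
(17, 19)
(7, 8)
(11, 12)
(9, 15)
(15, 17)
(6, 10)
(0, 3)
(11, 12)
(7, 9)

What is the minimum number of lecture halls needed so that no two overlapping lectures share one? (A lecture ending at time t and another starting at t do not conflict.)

3

Events (time:±→running): 0:+→1 0:+→2 1:-→1 1:+→2 2:+→3 … peak 3.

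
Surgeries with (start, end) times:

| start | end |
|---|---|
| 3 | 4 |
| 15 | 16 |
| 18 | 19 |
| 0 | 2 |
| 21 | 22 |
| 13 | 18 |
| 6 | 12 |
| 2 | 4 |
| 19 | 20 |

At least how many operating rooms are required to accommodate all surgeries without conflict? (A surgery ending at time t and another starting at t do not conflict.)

2

Count concurrent intervals with a sweep; the peak is the room count.
Events (time:±→running): 0:+→1 2:-→0 2:+→1 3:+→2 … peak 2.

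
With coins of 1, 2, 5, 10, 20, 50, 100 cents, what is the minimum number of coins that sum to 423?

7

Use the largest denomination that fits, subtract, and repeat.
423 − 4×100→23 − 1×20→3 − 1×2→1 − 1×1→0
Total coins = 4 + 1 + 1 + 1 = 7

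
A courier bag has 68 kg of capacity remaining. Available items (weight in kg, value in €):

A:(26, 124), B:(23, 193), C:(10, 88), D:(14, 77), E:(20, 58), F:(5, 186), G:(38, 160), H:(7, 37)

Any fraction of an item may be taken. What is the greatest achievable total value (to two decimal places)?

623.92

Sort by value per unit weight and fill in that order.
Order: F (186/5=37.20) > C (88/10=8.80) > B (193/23=8.39) > D (77/14=5.50) > H (37/7=5.29) > A (124/26=4.77) > G (160/38=4.21) > E (58/20=2.90)
Fill: take F (5 @ 186) → take C (10 @ 88) → take B (23 @ 193) → take D (14 @ 77) → take H (7 @ 37) → take 9/26 of A → 42.92; 68/68 used.
Total value = 623.92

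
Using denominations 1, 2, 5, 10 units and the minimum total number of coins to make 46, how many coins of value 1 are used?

Use the largest denomination that fits, subtract, and repeat.
46 = 4×10 + 1×5 + 1×1
Count of 1: 1

1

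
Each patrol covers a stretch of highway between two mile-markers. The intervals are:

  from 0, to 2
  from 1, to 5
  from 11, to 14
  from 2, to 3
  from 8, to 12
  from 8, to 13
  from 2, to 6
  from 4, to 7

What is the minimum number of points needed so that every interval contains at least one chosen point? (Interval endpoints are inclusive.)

3

By right end: [0,2]  [2,3]  [1,5]  [2,6]  [4,7]  [8,12]  [8,13]  [11,14]
[0,2] uncovered → point at 2; [4,7] uncovered → point at 7; [8,12] uncovered → point at 12.
Points: 2, 7, 12 (3 total).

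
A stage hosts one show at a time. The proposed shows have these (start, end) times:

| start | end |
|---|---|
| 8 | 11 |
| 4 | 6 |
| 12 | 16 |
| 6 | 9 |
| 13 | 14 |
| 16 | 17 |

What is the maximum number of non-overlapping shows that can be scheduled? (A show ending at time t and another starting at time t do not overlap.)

Sorted by end: (4,6)  (6,9)  (8,11)  (13,14)  (12,16)  (16,17)
take (4,6); take (6,9); take (13,14); skip (12,16); take (16,17).
Selected 4 shows.

4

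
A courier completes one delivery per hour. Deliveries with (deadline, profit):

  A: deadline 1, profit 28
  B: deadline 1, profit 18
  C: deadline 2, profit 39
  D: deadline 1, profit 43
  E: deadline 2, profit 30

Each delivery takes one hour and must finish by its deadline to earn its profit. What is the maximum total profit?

82

By profit: D(d1,43), C(d2,39), E(d2,30), A(d1,28), B(d1,18)
D→slot 1; C→slot 2; E skipped; A skipped; B skipped.
Profit = 43 + 39 = 82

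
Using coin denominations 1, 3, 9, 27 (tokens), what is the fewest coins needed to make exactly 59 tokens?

59 − 2×27→5 − 1×3→2 − 2×1→0
Total coins = 2 + 1 + 2 = 5

5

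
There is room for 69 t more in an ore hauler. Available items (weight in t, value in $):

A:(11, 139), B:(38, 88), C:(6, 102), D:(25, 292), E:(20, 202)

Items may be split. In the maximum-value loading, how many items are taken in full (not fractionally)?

4

Sort by value per unit weight and fill in that order.
Ratios (sorted): C 17.00, A 12.64, D 11.68, E 10.10, B 2.32
take C (6 @ 102); take A (11 @ 139); take D (25 @ 292); take E (20 @ 202); take 7/38 of B → 16.21. Capacity used 69/69.
4 item(s) taken whole; one partial (take 7/38 of B).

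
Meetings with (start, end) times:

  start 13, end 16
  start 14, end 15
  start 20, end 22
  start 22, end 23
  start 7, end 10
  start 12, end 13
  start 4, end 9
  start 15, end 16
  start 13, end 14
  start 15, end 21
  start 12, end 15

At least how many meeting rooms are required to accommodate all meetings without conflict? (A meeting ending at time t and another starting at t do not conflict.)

Events (time:±→running): 4:+→1 7:+→2 9:-→1 10:-→0 12:+→1 12:+→2 13:-→1 13:+→2 13:+→3 … peak 3.

3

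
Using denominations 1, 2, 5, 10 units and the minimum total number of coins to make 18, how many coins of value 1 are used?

18 − 1×10→8 − 1×5→3 − 1×2→1 − 1×1→0
Count of 1: 1

1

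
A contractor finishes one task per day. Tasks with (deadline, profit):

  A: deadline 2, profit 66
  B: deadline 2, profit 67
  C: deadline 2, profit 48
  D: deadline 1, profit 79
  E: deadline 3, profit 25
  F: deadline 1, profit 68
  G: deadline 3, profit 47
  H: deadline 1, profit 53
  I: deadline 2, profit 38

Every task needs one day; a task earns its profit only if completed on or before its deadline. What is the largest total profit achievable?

193

Take jobs in profit order; each goes to the latest open slot no later than its deadline.
By profit: D(d1,79), F(d1,68), B(d2,67), A(d2,66), H(d1,53), C(d2,48), G(d3,47), I(d2,38), E(d3,25)
D→slot 1; F skipped; B→slot 2; A skipped; H skipped; C skipped; G→slot 3; I skipped; E skipped.
Profit = 79 + 67 + 47 = 193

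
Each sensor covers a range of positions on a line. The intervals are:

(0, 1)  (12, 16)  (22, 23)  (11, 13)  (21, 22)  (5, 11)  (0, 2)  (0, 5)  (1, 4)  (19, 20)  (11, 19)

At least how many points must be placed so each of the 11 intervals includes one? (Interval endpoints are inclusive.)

Sorted: [0,1] [0,2] [1,4] [0,5] [5,11] [11,13] [12,16] [11,19] [19,20] [21,22] [22,23]
{[0,1],[0,2],[1,4],[0,5]} hit by 1; {[5,11],[11,13]} hit by 11; {[12,16],[11,19]} hit by 16; {[19,20]} hit by 20; {[21,22],[22,23]} hit by 22.
Points: 1, 11, 16, 20, 22 (5 total).

5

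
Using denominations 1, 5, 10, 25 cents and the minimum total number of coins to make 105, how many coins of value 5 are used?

105 − 4×25→5 − 1×5→0
Count of 5: 1

1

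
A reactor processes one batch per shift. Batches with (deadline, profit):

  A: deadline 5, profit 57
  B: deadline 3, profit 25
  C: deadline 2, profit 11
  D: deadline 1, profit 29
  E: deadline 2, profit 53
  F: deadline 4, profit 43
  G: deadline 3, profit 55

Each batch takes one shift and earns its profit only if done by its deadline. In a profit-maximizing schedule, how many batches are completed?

Take jobs in profit order; each goes to the latest open slot no later than its deadline.
By profit: A(d5,57), G(d3,55), E(d2,53), F(d4,43), D(d1,29), B(d3,25), C(d2,11)
A→slot 5; G→slot 3; E→slot 2; F→slot 4; D→slot 1; B skipped; C skipped.
5 of 7 scheduled.

5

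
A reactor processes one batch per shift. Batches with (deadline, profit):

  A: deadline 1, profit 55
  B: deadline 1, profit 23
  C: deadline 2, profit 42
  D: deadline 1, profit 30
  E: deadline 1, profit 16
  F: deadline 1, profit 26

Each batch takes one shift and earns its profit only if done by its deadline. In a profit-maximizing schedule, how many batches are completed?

2

Sort by profit descending; place each in the latest free slot ≤ its deadline.
Profit order: A=55 C=42 D=30 F=26 B=23 E=16
Assign: A→slot 1, C→slot 2, D skipped, F skipped, B skipped, E skipped.
Slots: [1:A] [2:C]
2 of 6 scheduled.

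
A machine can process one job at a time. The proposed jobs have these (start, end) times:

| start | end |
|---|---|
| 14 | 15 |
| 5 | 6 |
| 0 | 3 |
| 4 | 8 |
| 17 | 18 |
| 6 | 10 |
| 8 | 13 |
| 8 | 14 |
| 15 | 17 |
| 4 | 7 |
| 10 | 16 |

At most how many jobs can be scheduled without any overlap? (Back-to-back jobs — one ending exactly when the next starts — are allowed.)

Order by finish time; keep every interval that doesn't clash with the previous kept one.
Sorted by end: (0,3)  (5,6)  (4,7)  (4,8)  (6,10)  (8,13)  (8,14)  (14,15)  (10,16)  (15,17)  (17,18)
take (0,3); take (5,6); skip (4,8); take (6,10); skip (8,13); take (14,15); take (15,17); take (17,18).
Selected 6 jobs.

6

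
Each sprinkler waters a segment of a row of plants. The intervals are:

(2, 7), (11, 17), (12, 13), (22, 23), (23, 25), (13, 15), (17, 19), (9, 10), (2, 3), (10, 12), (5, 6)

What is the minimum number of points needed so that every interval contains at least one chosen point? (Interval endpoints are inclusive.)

Process intervals by earliest right end; each time one isn't hit yet, stab at its right endpoint.
By right end: [2,3]  [5,6]  [2,7]  [9,10]  [10,12]  [12,13]  [13,15]  [11,17]  [17,19]  [22,23]  [23,25]
[2,3] uncovered → point at 3; [5,6] uncovered → point at 6; [9,10] uncovered → point at 10; [12,13] uncovered → point at 13; [17,19] uncovered → point at 19; [22,23] uncovered → point at 23.
Points: 3, 6, 10, 13, 19, 23 (6 total).

6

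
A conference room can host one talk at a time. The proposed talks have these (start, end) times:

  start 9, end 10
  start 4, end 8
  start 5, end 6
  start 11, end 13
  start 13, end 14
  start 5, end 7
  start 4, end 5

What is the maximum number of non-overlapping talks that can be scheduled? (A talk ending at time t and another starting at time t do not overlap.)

Sorted by end: (4,5)  (5,6)  (5,7)  (4,8)  (9,10)  (11,13)  (13,14)
take (4,5); take (5,6); skip (4,8); take (9,10); take (11,13); take (13,14).
Selected 5 talks.

5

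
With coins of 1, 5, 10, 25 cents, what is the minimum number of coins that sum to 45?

45 − 1×25→20 − 2×10→0
Total coins = 1 + 2 = 3

3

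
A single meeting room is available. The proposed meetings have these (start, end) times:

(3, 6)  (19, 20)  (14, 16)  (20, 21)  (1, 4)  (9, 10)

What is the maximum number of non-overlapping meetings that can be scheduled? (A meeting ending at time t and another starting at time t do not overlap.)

By end time: (1,4), (3,6), (9,10), (14,16), (19,20), (20,21).
Pick (1,4); next start ≥ 4 → (9,10); next start ≥ 10 → (14,16); next start ≥ 16 → (19,20); next start ≥ 20 → (20,21).
Selected 5 meetings.

5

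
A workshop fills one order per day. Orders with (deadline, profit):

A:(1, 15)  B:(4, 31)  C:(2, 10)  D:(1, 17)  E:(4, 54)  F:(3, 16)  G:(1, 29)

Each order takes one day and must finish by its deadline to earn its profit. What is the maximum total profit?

130

By profit: E(d4,54), B(d4,31), G(d1,29), D(d1,17), F(d3,16), A(d1,15), C(d2,10)
E→slot 4; B→slot 3; G→slot 1; D skipped; F→slot 2; A skipped; C skipped.
Profit = 29 + 16 + 31 + 54 = 130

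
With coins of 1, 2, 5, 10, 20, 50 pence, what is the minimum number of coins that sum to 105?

3

105 − 2×50→5 − 1×5→0
Total coins = 2 + 1 = 3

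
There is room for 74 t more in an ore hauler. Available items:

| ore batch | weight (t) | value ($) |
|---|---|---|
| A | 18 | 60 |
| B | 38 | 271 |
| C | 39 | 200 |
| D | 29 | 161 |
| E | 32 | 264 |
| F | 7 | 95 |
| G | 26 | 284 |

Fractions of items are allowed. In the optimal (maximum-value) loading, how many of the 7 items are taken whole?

Greedy by value/weight ratio, highest first.
Order: F (95/7=13.57) > G (284/26=10.92) > E (264/32=8.25) > B (271/38=7.13) > D (161/29=5.55) > C (200/39=5.13) > A (60/18=3.33)
Fill: take F (7 @ 95) → take G (26 @ 284) → take E (32 @ 264) → take 9/38 of B → 64.18; 74/74 used.
3 item(s) taken whole; one partial (take 9/38 of B).

3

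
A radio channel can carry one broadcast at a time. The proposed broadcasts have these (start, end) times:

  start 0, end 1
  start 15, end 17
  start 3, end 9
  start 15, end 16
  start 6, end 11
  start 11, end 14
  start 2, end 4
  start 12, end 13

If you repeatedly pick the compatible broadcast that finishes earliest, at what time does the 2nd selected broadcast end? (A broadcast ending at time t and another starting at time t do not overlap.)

Sort by end time and greedily take each interval whose start is ≥ the last chosen end.
By end time: (0,1), (2,4), (3,9), (6,11), (12,13), (11,14), (15,16), (15,17).
Pick (0,1); next start ≥ 1 → (2,4); next start ≥ 4 → (6,11); next start ≥ 11 → (12,13); next start ≥ 13 → (15,16).
Selected: (0,1) (2,4) (6,11) (12,13) (15,16)

4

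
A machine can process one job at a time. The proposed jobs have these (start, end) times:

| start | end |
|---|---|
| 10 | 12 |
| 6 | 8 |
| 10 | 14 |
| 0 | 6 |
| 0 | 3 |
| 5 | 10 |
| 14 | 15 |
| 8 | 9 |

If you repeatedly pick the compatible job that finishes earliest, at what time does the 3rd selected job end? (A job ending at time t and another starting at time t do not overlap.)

9

Sorted by end: (0,3)  (0,6)  (6,8)  (8,9)  (5,10)  (10,12)  (10,14)  (14,15)
take (0,3); skip (0,6); take (6,8); take (8,9); take (10,12); skip (10,14); take (14,15).
Selected: (0,3) (6,8) (8,9) (10,12) (14,15)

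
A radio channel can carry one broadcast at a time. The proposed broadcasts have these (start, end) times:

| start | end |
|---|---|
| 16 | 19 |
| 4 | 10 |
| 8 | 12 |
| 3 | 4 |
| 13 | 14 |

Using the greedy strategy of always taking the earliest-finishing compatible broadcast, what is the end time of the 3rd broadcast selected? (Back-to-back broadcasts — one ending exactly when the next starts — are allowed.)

Greedy by earliest finish: after sorting by end time, pick each interval compatible with the last pick.
By end time: (3,4), (4,10), (8,12), (13,14), (16,19).
Pick (3,4); next start ≥ 4 → (4,10); next start ≥ 10 → (13,14); next start ≥ 14 → (16,19).
Selected: (3,4) (4,10) (13,14) (16,19)

14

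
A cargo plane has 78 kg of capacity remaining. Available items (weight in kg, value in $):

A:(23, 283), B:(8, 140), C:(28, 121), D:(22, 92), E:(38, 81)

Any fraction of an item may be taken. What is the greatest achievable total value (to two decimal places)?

623.45

Greedy by value/weight ratio, highest first.
Ratios (sorted): B 17.50, A 12.30, C 4.32, D 4.18, E 2.13
take B (8 @ 140); take A (23 @ 283); take C (28 @ 121); take 19/22 of D → 79.45. Capacity used 78/78.
Total value = 623.45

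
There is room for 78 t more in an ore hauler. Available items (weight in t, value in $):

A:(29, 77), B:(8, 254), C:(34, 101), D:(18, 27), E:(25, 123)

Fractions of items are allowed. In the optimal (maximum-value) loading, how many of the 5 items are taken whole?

Ratios (sorted): B 31.75, E 4.92, C 2.97, A 2.66, D 1.50
take B (8 @ 254); take E (25 @ 123); take C (34 @ 101); take 11/29 of A → 29.21. Capacity used 78/78.
3 item(s) taken whole; one partial (take 11/29 of A).

3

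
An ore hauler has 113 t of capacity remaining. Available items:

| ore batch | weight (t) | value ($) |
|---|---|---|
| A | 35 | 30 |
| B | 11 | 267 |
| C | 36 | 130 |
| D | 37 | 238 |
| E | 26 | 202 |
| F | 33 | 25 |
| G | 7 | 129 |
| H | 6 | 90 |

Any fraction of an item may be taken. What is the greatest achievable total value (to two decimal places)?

Sort by value per unit weight and fill in that order.
Ratios (sorted): B 24.27, G 18.43, H 15.00, E 7.77, D 6.43, C 3.61, A 0.86, F 0.76
take B (11 @ 267); take G (7 @ 129); take H (6 @ 90); take E (26 @ 202); take D (37 @ 238); take 26/36 of C → 93.89. Capacity used 113/113.
Total value = 1019.89

1019.89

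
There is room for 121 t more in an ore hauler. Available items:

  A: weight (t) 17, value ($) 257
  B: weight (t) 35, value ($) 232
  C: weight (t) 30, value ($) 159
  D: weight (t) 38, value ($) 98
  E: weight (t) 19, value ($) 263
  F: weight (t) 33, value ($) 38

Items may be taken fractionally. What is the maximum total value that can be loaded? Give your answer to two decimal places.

962.58

Order: A (257/17=15.12) > E (263/19=13.84) > B (232/35=6.63) > C (159/30=5.30) > D (98/38=2.58) > F (38/33=1.15)
Fill: take A (17 @ 257) → take E (19 @ 263) → take B (35 @ 232) → take C (30 @ 159) → take 20/38 of D → 51.58; 121/121 used.
Total value = 962.58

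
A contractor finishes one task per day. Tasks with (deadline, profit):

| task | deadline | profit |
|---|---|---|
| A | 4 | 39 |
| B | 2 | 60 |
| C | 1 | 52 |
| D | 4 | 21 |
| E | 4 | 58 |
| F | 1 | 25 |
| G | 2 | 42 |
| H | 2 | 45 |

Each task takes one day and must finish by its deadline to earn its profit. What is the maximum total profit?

209

By profit: B(d2,60), E(d4,58), C(d1,52), H(d2,45), G(d2,42), A(d4,39), F(d1,25), D(d4,21)
B→slot 2; E→slot 4; C→slot 1; H skipped; G skipped; A→slot 3; F skipped; D skipped.
Profit = 52 + 60 + 39 + 58 = 209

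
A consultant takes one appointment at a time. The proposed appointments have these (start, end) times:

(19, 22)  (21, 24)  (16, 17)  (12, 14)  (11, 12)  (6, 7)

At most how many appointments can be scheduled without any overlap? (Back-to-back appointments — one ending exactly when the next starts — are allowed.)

5

By end time: (6,7), (11,12), (12,14), (16,17), (19,22), (21,24).
Pick (6,7); next start ≥ 7 → (11,12); next start ≥ 12 → (12,14); next start ≥ 14 → (16,17); next start ≥ 17 → (19,22).
Selected 5 appointments.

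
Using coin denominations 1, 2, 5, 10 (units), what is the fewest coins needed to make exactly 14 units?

Use the largest denomination that fits, subtract, and repeat.
14 − 1×10→4 − 2×2→0
Total coins = 1 + 2 = 3

3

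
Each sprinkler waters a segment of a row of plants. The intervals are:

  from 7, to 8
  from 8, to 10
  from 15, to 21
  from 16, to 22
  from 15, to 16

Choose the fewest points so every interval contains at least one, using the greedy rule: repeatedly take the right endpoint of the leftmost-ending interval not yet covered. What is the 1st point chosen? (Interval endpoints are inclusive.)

8

Process intervals by earliest right end; each time one isn't hit yet, stab at its right endpoint.
Sorted: [7,8] [8,10] [15,16] [15,21] [16,22]
{[7,8],[8,10]} hit by 8; {[15,16],[15,21],[16,22]} hit by 16.
Points: 8, 16 (2 total).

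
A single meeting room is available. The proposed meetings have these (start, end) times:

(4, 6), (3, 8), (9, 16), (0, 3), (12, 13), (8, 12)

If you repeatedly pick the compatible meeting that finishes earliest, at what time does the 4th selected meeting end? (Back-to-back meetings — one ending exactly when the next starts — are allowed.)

Order by finish time; keep every interval that doesn't clash with the previous kept one.
By end time: (0,3), (4,6), (3,8), (8,12), (12,13), (9,16).
Pick (0,3); next start ≥ 3 → (4,6); next start ≥ 6 → (8,12); next start ≥ 12 → (12,13).
Selected: (0,3) (4,6) (8,12) (12,13)

13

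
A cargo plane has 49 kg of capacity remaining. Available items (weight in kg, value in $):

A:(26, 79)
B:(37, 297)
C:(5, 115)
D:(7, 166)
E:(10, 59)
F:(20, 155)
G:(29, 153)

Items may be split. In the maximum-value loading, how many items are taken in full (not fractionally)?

3

Greedy by value/weight ratio, highest first.
Ratios (sorted): D 23.71, C 23.00, B 8.03, F 7.75, E 5.90, G 5.28, A 3.04
take D (7 @ 166); take C (5 @ 115); take B (37 @ 297). Capacity used 49/49.
3 item(s) taken whole.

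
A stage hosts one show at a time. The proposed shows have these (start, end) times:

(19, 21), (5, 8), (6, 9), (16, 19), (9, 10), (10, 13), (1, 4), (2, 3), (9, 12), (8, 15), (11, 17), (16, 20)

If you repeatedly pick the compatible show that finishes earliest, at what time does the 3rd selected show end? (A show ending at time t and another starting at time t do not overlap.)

10

Order by finish time; keep every interval that doesn't clash with the previous kept one.
Sorted by end: (2,3)  (1,4)  (5,8)  (6,9)  (9,10)  (9,12)  (10,13)  (8,15)  (11,17)  (16,19)  (16,20)  (19,21)
take (2,3); skip (1,4); take (5,8); take (9,10); take (10,13); skip (8,15); skip (11,17); take (16,19); skip (16,20); take (19,21).
Selected: (2,3) (5,8) (9,10) (10,13) (16,19) (19,21)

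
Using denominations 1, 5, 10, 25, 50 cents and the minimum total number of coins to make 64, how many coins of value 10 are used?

64 = 1×50 + 1×10 + 4×1
Count of 10: 1

1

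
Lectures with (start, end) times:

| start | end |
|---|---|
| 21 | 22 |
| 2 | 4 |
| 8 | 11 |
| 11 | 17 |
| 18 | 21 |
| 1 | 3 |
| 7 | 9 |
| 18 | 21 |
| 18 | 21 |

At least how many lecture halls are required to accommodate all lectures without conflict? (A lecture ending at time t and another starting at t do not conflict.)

3

The answer is the maximum number of intervals overlapping at any instant.
starts: [1, 2, 7, 8, 11, 18, 18, 18, 21]
ends:   [3, 4, 9, 11, 17, 21, 21, 21, 22]
s1→1 s2→2 e3→1 e4→0 s7→1 s8→2 e9→1 e11→0 s11→1 e17→0 s18→1 s18→2 s18→3  — peak 3.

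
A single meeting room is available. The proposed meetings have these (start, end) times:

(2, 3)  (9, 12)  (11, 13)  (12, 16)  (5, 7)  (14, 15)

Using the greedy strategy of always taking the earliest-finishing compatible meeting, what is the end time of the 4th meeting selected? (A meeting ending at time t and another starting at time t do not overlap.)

Sort by end time and greedily take each interval whose start is ≥ the last chosen end.
By end time: (2,3), (5,7), (9,12), (11,13), (14,15), (12,16).
Pick (2,3); next start ≥ 3 → (5,7); next start ≥ 7 → (9,12); next start ≥ 12 → (14,15).
Selected: (2,3) (5,7) (9,12) (14,15)

15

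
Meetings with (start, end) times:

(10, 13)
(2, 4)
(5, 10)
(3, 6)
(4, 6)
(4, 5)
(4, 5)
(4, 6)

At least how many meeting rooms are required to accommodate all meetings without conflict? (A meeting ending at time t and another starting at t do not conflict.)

5

The answer is the maximum number of intervals overlapping at any instant.
Events (time:±→running): 2:+→1 3:+→2 4:-→1 4:+→2 4:+→3 4:+→4 4:+→5 … peak 5.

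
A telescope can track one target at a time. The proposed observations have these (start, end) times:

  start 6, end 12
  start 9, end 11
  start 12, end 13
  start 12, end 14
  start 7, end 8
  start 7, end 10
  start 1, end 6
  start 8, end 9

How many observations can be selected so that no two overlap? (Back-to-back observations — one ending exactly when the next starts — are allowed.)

By end time: (1,6), (7,8), (8,9), (7,10), (9,11), (6,12), (12,13), (12,14).
Pick (1,6); next start ≥ 6 → (7,8); next start ≥ 8 → (8,9); next start ≥ 9 → (9,11); next start ≥ 11 → (12,13).
Selected 5 observations.

5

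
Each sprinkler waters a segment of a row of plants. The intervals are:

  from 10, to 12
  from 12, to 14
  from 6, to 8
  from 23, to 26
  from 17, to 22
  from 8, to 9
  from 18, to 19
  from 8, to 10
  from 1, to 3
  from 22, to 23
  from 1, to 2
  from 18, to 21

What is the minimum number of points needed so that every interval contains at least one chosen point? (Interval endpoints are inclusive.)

5

By right end: [1,2]  [1,3]  [6,8]  [8,9]  [8,10]  [10,12]  [12,14]  [18,19]  [18,21]  [17,22]  [22,23]  [23,26]
[1,2] uncovered → point at 2; [6,8] uncovered → point at 8; [10,12] uncovered → point at 12; [18,19] uncovered → point at 19; [22,23] uncovered → point at 23.
Points: 2, 8, 12, 19, 23 (5 total).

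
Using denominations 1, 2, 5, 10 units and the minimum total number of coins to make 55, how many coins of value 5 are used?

Greedy: take as many of the largest coin as possible, then repeat with the remainder.
55 = 5×10 + 1×5
Count of 5: 1

1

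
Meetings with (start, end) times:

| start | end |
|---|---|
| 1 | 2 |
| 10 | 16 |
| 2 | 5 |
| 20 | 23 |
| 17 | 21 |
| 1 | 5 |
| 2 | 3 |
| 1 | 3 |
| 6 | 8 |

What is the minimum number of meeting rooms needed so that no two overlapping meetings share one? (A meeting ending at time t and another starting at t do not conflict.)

starts: [1, 1, 1, 2, 2, 6, 10, 17, 20]
ends:   [2, 3, 3, 5, 5, 8, 16, 21, 23]
s1→1 s1→2 s1→3 e2→2 s2→3 s2→4  — peak 4.

4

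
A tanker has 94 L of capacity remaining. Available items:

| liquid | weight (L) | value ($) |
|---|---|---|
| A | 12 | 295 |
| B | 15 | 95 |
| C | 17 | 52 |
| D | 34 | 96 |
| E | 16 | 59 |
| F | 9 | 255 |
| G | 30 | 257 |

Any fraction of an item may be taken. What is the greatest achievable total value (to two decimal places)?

Sort by value per unit weight and fill in that order.
Order: F (255/9=28.33) > A (295/12=24.58) > G (257/30=8.57) > B (95/15=6.33) > E (59/16=3.69) > C (52/17=3.06) > D (96/34=2.82)
Fill: take F (9 @ 255) → take A (12 @ 295) → take G (30 @ 257) → take B (15 @ 95) → take E (16 @ 59) → take 12/17 of C → 36.71; 94/94 used.
Total value = 997.71

997.71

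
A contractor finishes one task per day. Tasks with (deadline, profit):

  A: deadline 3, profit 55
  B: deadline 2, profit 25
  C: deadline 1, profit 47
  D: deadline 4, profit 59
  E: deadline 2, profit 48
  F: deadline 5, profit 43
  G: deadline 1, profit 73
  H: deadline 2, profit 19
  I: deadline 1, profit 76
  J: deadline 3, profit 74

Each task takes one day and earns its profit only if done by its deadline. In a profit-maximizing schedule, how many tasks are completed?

5

Profit order: I=76 J=74 G=73 D=59 A=55 E=48 C=47 F=43 B=25 H=19
Assign: I→slot 1, J→slot 3, G skipped, D→slot 4, A→slot 2, E skipped, C skipped, F→slot 5, B skipped, H skipped.
Slots: [1:I] [2:A] [3:J] [4:D] [5:F]
5 of 10 scheduled.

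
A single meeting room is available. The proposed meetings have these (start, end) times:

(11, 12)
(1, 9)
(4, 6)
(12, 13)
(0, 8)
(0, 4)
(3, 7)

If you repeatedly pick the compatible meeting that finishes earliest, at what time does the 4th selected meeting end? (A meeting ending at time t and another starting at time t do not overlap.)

Sort by end time and greedily take each interval whose start is ≥ the last chosen end.
Sorted by end: (0,4)  (4,6)  (3,7)  (0,8)  (1,9)  (11,12)  (12,13)
take (0,4); take (4,6); skip (1,9); take (11,12); take (12,13).
Selected: (0,4) (4,6) (11,12) (12,13)

13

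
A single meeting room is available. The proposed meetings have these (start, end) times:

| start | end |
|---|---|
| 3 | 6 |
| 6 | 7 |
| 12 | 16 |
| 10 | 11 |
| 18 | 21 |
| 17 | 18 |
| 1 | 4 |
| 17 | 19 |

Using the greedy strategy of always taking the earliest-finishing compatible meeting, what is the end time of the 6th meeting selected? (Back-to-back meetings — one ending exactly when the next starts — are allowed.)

21

Sorted by end: (1,4)  (3,6)  (6,7)  (10,11)  (12,16)  (17,18)  (17,19)  (18,21)
take (1,4); skip (3,6); take (6,7); take (10,11); take (12,16); take (17,18); take (18,21).
Selected: (1,4) (6,7) (10,11) (12,16) (17,18) (18,21)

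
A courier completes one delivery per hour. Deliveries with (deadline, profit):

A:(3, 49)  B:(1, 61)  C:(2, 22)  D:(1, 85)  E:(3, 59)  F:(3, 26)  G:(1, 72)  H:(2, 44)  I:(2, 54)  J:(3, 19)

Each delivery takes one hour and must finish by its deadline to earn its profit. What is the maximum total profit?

Sort by profit descending; place each in the latest free slot ≤ its deadline.
Profit order: D=85 G=72 B=61 E=59 I=54 A=49 H=44 F=26 C=22 J=19
Assign: D→slot 1, G skipped, B skipped, E→slot 3, I→slot 2, A skipped, H skipped, F skipped, C skipped, J skipped.
Slots: [1:D] [2:I] [3:E]
Profit = 85 + 54 + 59 = 198

198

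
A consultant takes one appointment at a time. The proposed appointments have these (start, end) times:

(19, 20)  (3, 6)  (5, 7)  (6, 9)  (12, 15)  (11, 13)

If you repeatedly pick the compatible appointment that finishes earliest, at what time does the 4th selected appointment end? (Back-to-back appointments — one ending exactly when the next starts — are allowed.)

Order by finish time; keep every interval that doesn't clash with the previous kept one.
By end time: (3,6), (5,7), (6,9), (11,13), (12,15), (19,20).
Pick (3,6); next start ≥ 6 → (6,9); next start ≥ 9 → (11,13); next start ≥ 13 → (19,20).
Selected: (3,6) (6,9) (11,13) (19,20)

20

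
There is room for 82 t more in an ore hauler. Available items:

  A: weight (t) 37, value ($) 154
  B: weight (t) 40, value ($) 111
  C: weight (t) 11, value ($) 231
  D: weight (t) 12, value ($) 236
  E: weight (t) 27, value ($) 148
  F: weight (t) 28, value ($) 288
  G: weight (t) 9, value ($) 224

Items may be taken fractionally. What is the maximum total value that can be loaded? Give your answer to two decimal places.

Sort by value per unit weight and fill in that order.
Order: G (224/9=24.89) > C (231/11=21.00) > D (236/12=19.67) > F (288/28=10.29) > E (148/27=5.48) > A (154/37=4.16) > B (111/40=2.77)
Fill: take G (9 @ 224) → take C (11 @ 231) → take D (12 @ 236) → take F (28 @ 288) → take 22/27 of E → 120.59; 82/82 used.
Total value = 1099.59

1099.59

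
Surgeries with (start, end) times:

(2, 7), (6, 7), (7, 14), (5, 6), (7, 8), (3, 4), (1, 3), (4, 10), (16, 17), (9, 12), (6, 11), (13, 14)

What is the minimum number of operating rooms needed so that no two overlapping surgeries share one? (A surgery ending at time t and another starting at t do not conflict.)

4

The answer is the maximum number of intervals overlapping at any instant.
starts: [1, 2, 3, 4, 5, 6, 6, 7, 7, 9, 13, 16]
ends:   [3, 4, 6, 7, 7, 8, 10, 11, 12, 14, 14, 17]
s1→1 s2→2 e3→1 s3→2 e4→1 s4→2 s5→3 e6→2 s6→3 s6→4  — peak 4.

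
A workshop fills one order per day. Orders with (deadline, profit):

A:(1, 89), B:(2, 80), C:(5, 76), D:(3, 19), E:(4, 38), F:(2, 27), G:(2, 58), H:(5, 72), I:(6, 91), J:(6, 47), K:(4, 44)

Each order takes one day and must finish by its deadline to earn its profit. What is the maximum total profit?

455

Take jobs in profit order; each goes to the latest open slot no later than its deadline.
Profit order: I=91 A=89 B=80 C=76 H=72 G=58 J=47 K=44 E=38 F=27 D=19
Assign: I→slot 6, A→slot 1, B→slot 2, C→slot 5, H→slot 4, G skipped, J→slot 3, K skipped, E skipped, F skipped, D skipped.
Slots: [1:A] [2:B] [3:J] [4:H] [5:C] [6:I]
Profit = 89 + 80 + 47 + 72 + 76 + 91 = 455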